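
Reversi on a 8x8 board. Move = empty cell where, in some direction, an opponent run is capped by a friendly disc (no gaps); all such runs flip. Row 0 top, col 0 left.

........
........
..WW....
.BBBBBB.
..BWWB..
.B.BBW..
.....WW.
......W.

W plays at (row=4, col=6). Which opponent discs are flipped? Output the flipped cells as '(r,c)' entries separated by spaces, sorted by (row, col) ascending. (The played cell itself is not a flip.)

Answer: (4,5)

Derivation:
Dir NW: opp run (3,5), next='.' -> no flip
Dir N: opp run (3,6), next='.' -> no flip
Dir NE: first cell '.' (not opp) -> no flip
Dir W: opp run (4,5) capped by W -> flip
Dir E: first cell '.' (not opp) -> no flip
Dir SW: first cell 'W' (not opp) -> no flip
Dir S: first cell '.' (not opp) -> no flip
Dir SE: first cell '.' (not opp) -> no flip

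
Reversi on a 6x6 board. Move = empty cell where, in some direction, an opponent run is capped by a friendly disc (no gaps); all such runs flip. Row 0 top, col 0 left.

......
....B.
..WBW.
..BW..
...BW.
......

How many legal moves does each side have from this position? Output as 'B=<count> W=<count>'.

-- B to move --
(1,1): no bracket -> illegal
(1,2): flips 1 -> legal
(1,3): no bracket -> illegal
(1,5): no bracket -> illegal
(2,1): flips 1 -> legal
(2,5): flips 1 -> legal
(3,1): no bracket -> illegal
(3,4): flips 2 -> legal
(3,5): no bracket -> illegal
(4,2): no bracket -> illegal
(4,5): flips 1 -> legal
(5,3): no bracket -> illegal
(5,4): no bracket -> illegal
(5,5): no bracket -> illegal
B mobility = 5
-- W to move --
(0,3): no bracket -> illegal
(0,4): flips 1 -> legal
(0,5): no bracket -> illegal
(1,2): no bracket -> illegal
(1,3): flips 1 -> legal
(1,5): no bracket -> illegal
(2,1): no bracket -> illegal
(2,5): no bracket -> illegal
(3,1): flips 1 -> legal
(3,4): no bracket -> illegal
(4,1): no bracket -> illegal
(4,2): flips 2 -> legal
(5,2): no bracket -> illegal
(5,3): flips 1 -> legal
(5,4): no bracket -> illegal
W mobility = 5

Answer: B=5 W=5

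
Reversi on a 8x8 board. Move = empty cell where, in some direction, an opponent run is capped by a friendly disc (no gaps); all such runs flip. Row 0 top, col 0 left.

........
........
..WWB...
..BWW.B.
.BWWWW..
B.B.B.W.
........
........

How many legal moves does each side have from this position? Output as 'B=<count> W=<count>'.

Answer: B=7 W=12

Derivation:
-- B to move --
(1,1): no bracket -> illegal
(1,2): flips 1 -> legal
(1,3): no bracket -> illegal
(1,4): flips 1 -> legal
(2,1): flips 2 -> legal
(2,5): flips 2 -> legal
(3,1): no bracket -> illegal
(3,5): flips 2 -> legal
(4,6): flips 4 -> legal
(4,7): no bracket -> illegal
(5,1): flips 2 -> legal
(5,3): no bracket -> illegal
(5,5): no bracket -> illegal
(5,7): no bracket -> illegal
(6,5): no bracket -> illegal
(6,6): no bracket -> illegal
(6,7): no bracket -> illegal
B mobility = 7
-- W to move --
(1,3): no bracket -> illegal
(1,4): flips 1 -> legal
(1,5): flips 1 -> legal
(2,1): flips 1 -> legal
(2,5): flips 1 -> legal
(2,6): no bracket -> illegal
(2,7): flips 1 -> legal
(3,0): no bracket -> illegal
(3,1): flips 1 -> legal
(3,5): no bracket -> illegal
(3,7): no bracket -> illegal
(4,0): flips 1 -> legal
(4,6): no bracket -> illegal
(4,7): no bracket -> illegal
(5,1): no bracket -> illegal
(5,3): no bracket -> illegal
(5,5): no bracket -> illegal
(6,0): no bracket -> illegal
(6,1): flips 1 -> legal
(6,2): flips 1 -> legal
(6,3): flips 1 -> legal
(6,4): flips 1 -> legal
(6,5): flips 1 -> legal
W mobility = 12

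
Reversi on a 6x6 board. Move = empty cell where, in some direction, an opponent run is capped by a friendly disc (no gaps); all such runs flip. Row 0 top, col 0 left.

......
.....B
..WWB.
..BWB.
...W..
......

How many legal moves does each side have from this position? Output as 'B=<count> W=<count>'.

Answer: B=6 W=7

Derivation:
-- B to move --
(1,1): no bracket -> illegal
(1,2): flips 2 -> legal
(1,3): no bracket -> illegal
(1,4): flips 1 -> legal
(2,1): flips 2 -> legal
(3,1): no bracket -> illegal
(4,2): flips 1 -> legal
(4,4): no bracket -> illegal
(5,2): flips 1 -> legal
(5,3): no bracket -> illegal
(5,4): flips 1 -> legal
B mobility = 6
-- W to move --
(0,4): no bracket -> illegal
(0,5): no bracket -> illegal
(1,3): no bracket -> illegal
(1,4): no bracket -> illegal
(2,1): flips 1 -> legal
(2,5): flips 2 -> legal
(3,1): flips 1 -> legal
(3,5): flips 1 -> legal
(4,1): flips 1 -> legal
(4,2): flips 1 -> legal
(4,4): no bracket -> illegal
(4,5): flips 1 -> legal
W mobility = 7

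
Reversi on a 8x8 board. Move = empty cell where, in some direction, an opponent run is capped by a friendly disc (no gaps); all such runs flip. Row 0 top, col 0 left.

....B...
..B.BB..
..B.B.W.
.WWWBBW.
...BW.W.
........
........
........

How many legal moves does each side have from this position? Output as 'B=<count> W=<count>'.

Answer: B=12 W=7

Derivation:
-- B to move --
(1,6): no bracket -> illegal
(1,7): flips 1 -> legal
(2,0): no bracket -> illegal
(2,1): flips 1 -> legal
(2,3): flips 1 -> legal
(2,5): no bracket -> illegal
(2,7): no bracket -> illegal
(3,0): flips 3 -> legal
(3,7): flips 2 -> legal
(4,0): flips 1 -> legal
(4,1): no bracket -> illegal
(4,2): flips 2 -> legal
(4,5): flips 1 -> legal
(4,7): no bracket -> illegal
(5,3): flips 1 -> legal
(5,4): flips 1 -> legal
(5,5): flips 2 -> legal
(5,6): no bracket -> illegal
(5,7): flips 1 -> legal
B mobility = 12
-- W to move --
(0,1): no bracket -> illegal
(0,2): flips 2 -> legal
(0,3): no bracket -> illegal
(0,5): no bracket -> illegal
(0,6): flips 2 -> legal
(1,1): flips 1 -> legal
(1,3): flips 3 -> legal
(1,6): no bracket -> illegal
(2,1): no bracket -> illegal
(2,3): no bracket -> illegal
(2,5): no bracket -> illegal
(4,2): flips 1 -> legal
(4,5): no bracket -> illegal
(5,2): no bracket -> illegal
(5,3): flips 1 -> legal
(5,4): flips 1 -> legal
W mobility = 7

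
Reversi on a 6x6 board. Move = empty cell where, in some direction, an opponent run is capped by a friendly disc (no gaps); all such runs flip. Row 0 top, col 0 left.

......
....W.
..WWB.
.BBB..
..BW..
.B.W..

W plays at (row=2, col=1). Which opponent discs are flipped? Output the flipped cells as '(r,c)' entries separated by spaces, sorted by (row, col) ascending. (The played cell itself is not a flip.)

Dir NW: first cell '.' (not opp) -> no flip
Dir N: first cell '.' (not opp) -> no flip
Dir NE: first cell '.' (not opp) -> no flip
Dir W: first cell '.' (not opp) -> no flip
Dir E: first cell 'W' (not opp) -> no flip
Dir SW: first cell '.' (not opp) -> no flip
Dir S: opp run (3,1), next='.' -> no flip
Dir SE: opp run (3,2) capped by W -> flip

Answer: (3,2)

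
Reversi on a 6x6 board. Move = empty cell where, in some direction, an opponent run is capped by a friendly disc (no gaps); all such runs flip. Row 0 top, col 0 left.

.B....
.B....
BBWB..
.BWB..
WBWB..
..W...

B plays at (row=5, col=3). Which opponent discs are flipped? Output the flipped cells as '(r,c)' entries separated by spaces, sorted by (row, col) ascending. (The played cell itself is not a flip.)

Answer: (4,2)

Derivation:
Dir NW: opp run (4,2) capped by B -> flip
Dir N: first cell 'B' (not opp) -> no flip
Dir NE: first cell '.' (not opp) -> no flip
Dir W: opp run (5,2), next='.' -> no flip
Dir E: first cell '.' (not opp) -> no flip
Dir SW: edge -> no flip
Dir S: edge -> no flip
Dir SE: edge -> no flip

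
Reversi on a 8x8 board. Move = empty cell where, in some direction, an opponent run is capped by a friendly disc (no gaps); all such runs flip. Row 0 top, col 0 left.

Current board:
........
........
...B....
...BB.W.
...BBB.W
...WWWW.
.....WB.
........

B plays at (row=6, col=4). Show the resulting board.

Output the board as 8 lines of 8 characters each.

Place B at (6,4); scan 8 dirs for brackets.
Dir NW: opp run (5,3), next='.' -> no flip
Dir N: opp run (5,4) capped by B -> flip
Dir NE: opp run (5,5), next='.' -> no flip
Dir W: first cell '.' (not opp) -> no flip
Dir E: opp run (6,5) capped by B -> flip
Dir SW: first cell '.' (not opp) -> no flip
Dir S: first cell '.' (not opp) -> no flip
Dir SE: first cell '.' (not opp) -> no flip
All flips: (5,4) (6,5)

Answer: ........
........
...B....
...BB.W.
...BBB.W
...WBWW.
....BBB.
........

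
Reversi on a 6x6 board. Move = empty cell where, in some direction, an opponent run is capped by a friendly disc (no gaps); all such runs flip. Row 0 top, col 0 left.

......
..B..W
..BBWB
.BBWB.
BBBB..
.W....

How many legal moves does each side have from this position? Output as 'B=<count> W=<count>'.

Answer: B=3 W=7

Derivation:
-- B to move --
(0,4): no bracket -> illegal
(0,5): flips 1 -> legal
(1,3): no bracket -> illegal
(1,4): flips 1 -> legal
(3,5): no bracket -> illegal
(4,4): flips 1 -> legal
(5,0): no bracket -> illegal
(5,2): no bracket -> illegal
B mobility = 3
-- W to move --
(0,1): no bracket -> illegal
(0,2): no bracket -> illegal
(0,3): no bracket -> illegal
(1,1): flips 1 -> legal
(1,3): flips 1 -> legal
(1,4): no bracket -> illegal
(2,0): no bracket -> illegal
(2,1): flips 4 -> legal
(3,0): flips 2 -> legal
(3,5): flips 2 -> legal
(4,4): flips 1 -> legal
(4,5): no bracket -> illegal
(5,0): no bracket -> illegal
(5,2): no bracket -> illegal
(5,3): flips 1 -> legal
(5,4): no bracket -> illegal
W mobility = 7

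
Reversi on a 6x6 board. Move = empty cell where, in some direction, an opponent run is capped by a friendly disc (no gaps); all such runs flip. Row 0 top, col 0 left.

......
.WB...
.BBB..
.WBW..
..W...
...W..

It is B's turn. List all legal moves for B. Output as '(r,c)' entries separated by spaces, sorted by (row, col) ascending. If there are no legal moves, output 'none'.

Answer: (0,0) (0,1) (1,0) (3,0) (3,4) (4,0) (4,1) (4,3) (4,4) (5,2)

Derivation:
(0,0): flips 1 -> legal
(0,1): flips 1 -> legal
(0,2): no bracket -> illegal
(1,0): flips 1 -> legal
(2,0): no bracket -> illegal
(2,4): no bracket -> illegal
(3,0): flips 1 -> legal
(3,4): flips 1 -> legal
(4,0): flips 1 -> legal
(4,1): flips 1 -> legal
(4,3): flips 1 -> legal
(4,4): flips 1 -> legal
(5,1): no bracket -> illegal
(5,2): flips 1 -> legal
(5,4): no bracket -> illegal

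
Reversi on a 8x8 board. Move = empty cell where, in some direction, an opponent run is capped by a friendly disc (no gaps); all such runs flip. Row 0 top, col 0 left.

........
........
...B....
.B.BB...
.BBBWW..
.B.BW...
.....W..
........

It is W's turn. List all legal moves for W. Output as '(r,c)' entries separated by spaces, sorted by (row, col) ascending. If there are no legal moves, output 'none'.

(1,2): flips 2 -> legal
(1,3): no bracket -> illegal
(1,4): no bracket -> illegal
(2,0): no bracket -> illegal
(2,1): no bracket -> illegal
(2,2): flips 1 -> legal
(2,4): flips 1 -> legal
(2,5): no bracket -> illegal
(3,0): no bracket -> illegal
(3,2): flips 1 -> legal
(3,5): no bracket -> illegal
(4,0): flips 3 -> legal
(5,0): no bracket -> illegal
(5,2): flips 1 -> legal
(6,0): no bracket -> illegal
(6,1): no bracket -> illegal
(6,2): flips 1 -> legal
(6,3): no bracket -> illegal
(6,4): no bracket -> illegal

Answer: (1,2) (2,2) (2,4) (3,2) (4,0) (5,2) (6,2)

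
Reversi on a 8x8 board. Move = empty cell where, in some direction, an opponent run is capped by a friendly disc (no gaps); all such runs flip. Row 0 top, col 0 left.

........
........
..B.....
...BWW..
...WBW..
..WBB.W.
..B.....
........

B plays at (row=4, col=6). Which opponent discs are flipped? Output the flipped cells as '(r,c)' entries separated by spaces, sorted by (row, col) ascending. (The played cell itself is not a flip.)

Answer: (4,5)

Derivation:
Dir NW: opp run (3,5), next='.' -> no flip
Dir N: first cell '.' (not opp) -> no flip
Dir NE: first cell '.' (not opp) -> no flip
Dir W: opp run (4,5) capped by B -> flip
Dir E: first cell '.' (not opp) -> no flip
Dir SW: first cell '.' (not opp) -> no flip
Dir S: opp run (5,6), next='.' -> no flip
Dir SE: first cell '.' (not opp) -> no flip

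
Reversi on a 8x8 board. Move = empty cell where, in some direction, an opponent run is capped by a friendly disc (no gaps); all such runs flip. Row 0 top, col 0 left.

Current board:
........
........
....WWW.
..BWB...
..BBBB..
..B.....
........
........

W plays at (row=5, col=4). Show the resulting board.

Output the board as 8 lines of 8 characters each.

Answer: ........
........
....WWW.
..BWW...
..BBWB..
..B.W...
........
........

Derivation:
Place W at (5,4); scan 8 dirs for brackets.
Dir NW: opp run (4,3) (3,2), next='.' -> no flip
Dir N: opp run (4,4) (3,4) capped by W -> flip
Dir NE: opp run (4,5), next='.' -> no flip
Dir W: first cell '.' (not opp) -> no flip
Dir E: first cell '.' (not opp) -> no flip
Dir SW: first cell '.' (not opp) -> no flip
Dir S: first cell '.' (not opp) -> no flip
Dir SE: first cell '.' (not opp) -> no flip
All flips: (3,4) (4,4)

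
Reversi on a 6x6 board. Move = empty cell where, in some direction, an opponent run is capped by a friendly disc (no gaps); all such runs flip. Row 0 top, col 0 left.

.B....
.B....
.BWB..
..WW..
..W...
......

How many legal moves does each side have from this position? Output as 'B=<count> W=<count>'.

Answer: B=3 W=6

Derivation:
-- B to move --
(1,2): no bracket -> illegal
(1,3): no bracket -> illegal
(2,4): no bracket -> illegal
(3,1): no bracket -> illegal
(3,4): no bracket -> illegal
(4,1): flips 1 -> legal
(4,3): flips 2 -> legal
(4,4): flips 2 -> legal
(5,1): no bracket -> illegal
(5,2): no bracket -> illegal
(5,3): no bracket -> illegal
B mobility = 3
-- W to move --
(0,0): flips 1 -> legal
(0,2): no bracket -> illegal
(1,0): flips 1 -> legal
(1,2): no bracket -> illegal
(1,3): flips 1 -> legal
(1,4): flips 1 -> legal
(2,0): flips 1 -> legal
(2,4): flips 1 -> legal
(3,0): no bracket -> illegal
(3,1): no bracket -> illegal
(3,4): no bracket -> illegal
W mobility = 6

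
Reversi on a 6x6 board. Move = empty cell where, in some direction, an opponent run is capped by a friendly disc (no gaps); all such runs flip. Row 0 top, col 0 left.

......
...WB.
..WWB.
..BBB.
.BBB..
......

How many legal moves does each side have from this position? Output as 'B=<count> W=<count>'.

-- B to move --
(0,2): flips 1 -> legal
(0,3): flips 2 -> legal
(0,4): no bracket -> illegal
(1,1): flips 1 -> legal
(1,2): flips 3 -> legal
(2,1): flips 2 -> legal
(3,1): no bracket -> illegal
B mobility = 5
-- W to move --
(0,3): no bracket -> illegal
(0,4): no bracket -> illegal
(0,5): flips 1 -> legal
(1,5): flips 1 -> legal
(2,1): no bracket -> illegal
(2,5): flips 1 -> legal
(3,0): no bracket -> illegal
(3,1): no bracket -> illegal
(3,5): flips 1 -> legal
(4,0): no bracket -> illegal
(4,4): flips 1 -> legal
(4,5): flips 1 -> legal
(5,0): flips 2 -> legal
(5,1): no bracket -> illegal
(5,2): flips 2 -> legal
(5,3): flips 2 -> legal
(5,4): no bracket -> illegal
W mobility = 9

Answer: B=5 W=9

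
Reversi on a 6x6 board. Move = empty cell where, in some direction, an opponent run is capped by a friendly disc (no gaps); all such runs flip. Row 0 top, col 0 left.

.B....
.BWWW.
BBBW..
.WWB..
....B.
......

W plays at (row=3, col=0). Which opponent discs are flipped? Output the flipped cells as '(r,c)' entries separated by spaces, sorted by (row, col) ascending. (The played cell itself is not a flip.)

Dir NW: edge -> no flip
Dir N: opp run (2,0), next='.' -> no flip
Dir NE: opp run (2,1) capped by W -> flip
Dir W: edge -> no flip
Dir E: first cell 'W' (not opp) -> no flip
Dir SW: edge -> no flip
Dir S: first cell '.' (not opp) -> no flip
Dir SE: first cell '.' (not opp) -> no flip

Answer: (2,1)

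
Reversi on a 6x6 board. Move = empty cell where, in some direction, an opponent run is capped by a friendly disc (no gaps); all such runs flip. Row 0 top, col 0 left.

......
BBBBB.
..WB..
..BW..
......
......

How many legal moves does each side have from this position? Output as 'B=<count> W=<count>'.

Answer: B=5 W=7

Derivation:
-- B to move --
(2,1): flips 1 -> legal
(2,4): no bracket -> illegal
(3,1): flips 1 -> legal
(3,4): flips 1 -> legal
(4,2): no bracket -> illegal
(4,3): flips 1 -> legal
(4,4): flips 2 -> legal
B mobility = 5
-- W to move --
(0,0): flips 1 -> legal
(0,1): no bracket -> illegal
(0,2): flips 1 -> legal
(0,3): flips 2 -> legal
(0,4): flips 1 -> legal
(0,5): no bracket -> illegal
(1,5): no bracket -> illegal
(2,0): no bracket -> illegal
(2,1): no bracket -> illegal
(2,4): flips 1 -> legal
(2,5): no bracket -> illegal
(3,1): flips 1 -> legal
(3,4): no bracket -> illegal
(4,1): no bracket -> illegal
(4,2): flips 1 -> legal
(4,3): no bracket -> illegal
W mobility = 7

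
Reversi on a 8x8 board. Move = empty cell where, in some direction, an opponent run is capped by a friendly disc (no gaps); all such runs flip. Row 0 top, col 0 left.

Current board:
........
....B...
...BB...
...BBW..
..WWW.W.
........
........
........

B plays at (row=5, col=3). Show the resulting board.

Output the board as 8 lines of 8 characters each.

Place B at (5,3); scan 8 dirs for brackets.
Dir NW: opp run (4,2), next='.' -> no flip
Dir N: opp run (4,3) capped by B -> flip
Dir NE: opp run (4,4) (3,5), next='.' -> no flip
Dir W: first cell '.' (not opp) -> no flip
Dir E: first cell '.' (not opp) -> no flip
Dir SW: first cell '.' (not opp) -> no flip
Dir S: first cell '.' (not opp) -> no flip
Dir SE: first cell '.' (not opp) -> no flip
All flips: (4,3)

Answer: ........
....B...
...BB...
...BBW..
..WBW.W.
...B....
........
........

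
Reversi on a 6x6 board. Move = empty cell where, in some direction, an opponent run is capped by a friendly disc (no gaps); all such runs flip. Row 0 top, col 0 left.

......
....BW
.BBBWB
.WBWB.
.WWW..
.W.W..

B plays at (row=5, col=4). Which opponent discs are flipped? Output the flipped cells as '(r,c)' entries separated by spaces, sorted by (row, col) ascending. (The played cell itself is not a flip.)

Answer: (4,3)

Derivation:
Dir NW: opp run (4,3) capped by B -> flip
Dir N: first cell '.' (not opp) -> no flip
Dir NE: first cell '.' (not opp) -> no flip
Dir W: opp run (5,3), next='.' -> no flip
Dir E: first cell '.' (not opp) -> no flip
Dir SW: edge -> no flip
Dir S: edge -> no flip
Dir SE: edge -> no flip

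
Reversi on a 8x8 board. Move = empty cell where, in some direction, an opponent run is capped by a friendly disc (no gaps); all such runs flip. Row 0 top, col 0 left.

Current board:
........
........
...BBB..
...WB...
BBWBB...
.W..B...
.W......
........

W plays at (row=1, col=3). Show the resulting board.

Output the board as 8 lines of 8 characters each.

Place W at (1,3); scan 8 dirs for brackets.
Dir NW: first cell '.' (not opp) -> no flip
Dir N: first cell '.' (not opp) -> no flip
Dir NE: first cell '.' (not opp) -> no flip
Dir W: first cell '.' (not opp) -> no flip
Dir E: first cell '.' (not opp) -> no flip
Dir SW: first cell '.' (not opp) -> no flip
Dir S: opp run (2,3) capped by W -> flip
Dir SE: opp run (2,4), next='.' -> no flip
All flips: (2,3)

Answer: ........
...W....
...WBB..
...WB...
BBWBB...
.W..B...
.W......
........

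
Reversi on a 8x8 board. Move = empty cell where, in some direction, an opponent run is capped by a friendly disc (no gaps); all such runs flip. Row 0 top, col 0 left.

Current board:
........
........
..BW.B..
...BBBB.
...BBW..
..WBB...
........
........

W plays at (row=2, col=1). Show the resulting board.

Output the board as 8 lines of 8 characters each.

Answer: ........
........
.WWW.B..
...BBBB.
...BBW..
..WBB...
........
........

Derivation:
Place W at (2,1); scan 8 dirs for brackets.
Dir NW: first cell '.' (not opp) -> no flip
Dir N: first cell '.' (not opp) -> no flip
Dir NE: first cell '.' (not opp) -> no flip
Dir W: first cell '.' (not opp) -> no flip
Dir E: opp run (2,2) capped by W -> flip
Dir SW: first cell '.' (not opp) -> no flip
Dir S: first cell '.' (not opp) -> no flip
Dir SE: first cell '.' (not opp) -> no flip
All flips: (2,2)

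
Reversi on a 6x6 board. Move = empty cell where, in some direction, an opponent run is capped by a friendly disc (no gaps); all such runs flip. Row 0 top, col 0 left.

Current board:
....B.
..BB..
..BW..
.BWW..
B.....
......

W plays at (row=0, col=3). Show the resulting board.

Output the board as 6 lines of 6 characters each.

Place W at (0,3); scan 8 dirs for brackets.
Dir NW: edge -> no flip
Dir N: edge -> no flip
Dir NE: edge -> no flip
Dir W: first cell '.' (not opp) -> no flip
Dir E: opp run (0,4), next='.' -> no flip
Dir SW: opp run (1,2), next='.' -> no flip
Dir S: opp run (1,3) capped by W -> flip
Dir SE: first cell '.' (not opp) -> no flip
All flips: (1,3)

Answer: ...WB.
..BW..
..BW..
.BWW..
B.....
......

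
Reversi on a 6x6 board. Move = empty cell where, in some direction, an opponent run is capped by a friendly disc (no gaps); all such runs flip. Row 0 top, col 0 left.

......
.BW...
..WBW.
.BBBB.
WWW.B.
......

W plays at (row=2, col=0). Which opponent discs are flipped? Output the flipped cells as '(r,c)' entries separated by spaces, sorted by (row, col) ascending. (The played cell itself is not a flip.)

Answer: (3,1)

Derivation:
Dir NW: edge -> no flip
Dir N: first cell '.' (not opp) -> no flip
Dir NE: opp run (1,1), next='.' -> no flip
Dir W: edge -> no flip
Dir E: first cell '.' (not opp) -> no flip
Dir SW: edge -> no flip
Dir S: first cell '.' (not opp) -> no flip
Dir SE: opp run (3,1) capped by W -> flip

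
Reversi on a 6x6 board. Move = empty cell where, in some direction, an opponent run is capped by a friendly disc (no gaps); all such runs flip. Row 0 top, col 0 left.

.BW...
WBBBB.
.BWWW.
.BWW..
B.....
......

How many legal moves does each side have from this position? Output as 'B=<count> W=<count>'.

Answer: B=8 W=7

Derivation:
-- B to move --
(0,0): no bracket -> illegal
(0,3): flips 1 -> legal
(1,5): no bracket -> illegal
(2,0): no bracket -> illegal
(2,5): flips 3 -> legal
(3,4): flips 4 -> legal
(3,5): flips 1 -> legal
(4,1): flips 2 -> legal
(4,2): flips 2 -> legal
(4,3): flips 3 -> legal
(4,4): flips 2 -> legal
B mobility = 8
-- W to move --
(0,0): flips 2 -> legal
(0,3): flips 1 -> legal
(0,4): flips 2 -> legal
(0,5): flips 1 -> legal
(1,5): flips 4 -> legal
(2,0): flips 2 -> legal
(2,5): no bracket -> illegal
(3,0): flips 1 -> legal
(4,1): no bracket -> illegal
(4,2): no bracket -> illegal
(5,0): no bracket -> illegal
(5,1): no bracket -> illegal
W mobility = 7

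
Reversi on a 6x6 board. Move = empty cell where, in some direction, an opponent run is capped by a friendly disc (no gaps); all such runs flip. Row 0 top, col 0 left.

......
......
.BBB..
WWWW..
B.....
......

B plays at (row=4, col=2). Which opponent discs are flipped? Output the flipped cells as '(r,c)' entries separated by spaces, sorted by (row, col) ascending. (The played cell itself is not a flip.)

Answer: (3,2)

Derivation:
Dir NW: opp run (3,1), next='.' -> no flip
Dir N: opp run (3,2) capped by B -> flip
Dir NE: opp run (3,3), next='.' -> no flip
Dir W: first cell '.' (not opp) -> no flip
Dir E: first cell '.' (not opp) -> no flip
Dir SW: first cell '.' (not opp) -> no flip
Dir S: first cell '.' (not opp) -> no flip
Dir SE: first cell '.' (not opp) -> no flip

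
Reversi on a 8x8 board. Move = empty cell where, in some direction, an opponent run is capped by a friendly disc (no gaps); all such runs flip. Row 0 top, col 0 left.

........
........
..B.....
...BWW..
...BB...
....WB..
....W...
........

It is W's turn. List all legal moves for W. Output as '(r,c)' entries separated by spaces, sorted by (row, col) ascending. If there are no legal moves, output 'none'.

Answer: (3,2) (4,6) (5,2) (5,3) (5,6)

Derivation:
(1,1): no bracket -> illegal
(1,2): no bracket -> illegal
(1,3): no bracket -> illegal
(2,1): no bracket -> illegal
(2,3): no bracket -> illegal
(2,4): no bracket -> illegal
(3,1): no bracket -> illegal
(3,2): flips 2 -> legal
(4,2): no bracket -> illegal
(4,5): no bracket -> illegal
(4,6): flips 1 -> legal
(5,2): flips 1 -> legal
(5,3): flips 1 -> legal
(5,6): flips 1 -> legal
(6,5): no bracket -> illegal
(6,6): no bracket -> illegal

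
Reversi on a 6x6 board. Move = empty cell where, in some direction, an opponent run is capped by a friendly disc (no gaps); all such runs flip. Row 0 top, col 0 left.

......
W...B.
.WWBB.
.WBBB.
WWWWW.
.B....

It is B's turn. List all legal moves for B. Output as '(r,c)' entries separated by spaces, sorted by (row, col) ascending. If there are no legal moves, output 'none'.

(0,0): no bracket -> illegal
(0,1): no bracket -> illegal
(1,1): flips 4 -> legal
(1,2): flips 1 -> legal
(1,3): no bracket -> illegal
(2,0): flips 2 -> legal
(3,0): flips 1 -> legal
(3,5): no bracket -> illegal
(4,5): no bracket -> illegal
(5,0): flips 1 -> legal
(5,2): flips 2 -> legal
(5,3): flips 1 -> legal
(5,4): flips 2 -> legal
(5,5): flips 1 -> legal

Answer: (1,1) (1,2) (2,0) (3,0) (5,0) (5,2) (5,3) (5,4) (5,5)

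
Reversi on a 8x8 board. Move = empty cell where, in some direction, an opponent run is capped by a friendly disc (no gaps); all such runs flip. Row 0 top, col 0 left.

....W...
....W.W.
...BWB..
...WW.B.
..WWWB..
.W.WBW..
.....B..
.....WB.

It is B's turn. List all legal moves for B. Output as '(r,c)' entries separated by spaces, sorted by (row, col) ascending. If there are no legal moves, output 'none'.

Answer: (0,3) (0,5) (0,7) (3,2) (4,1) (5,2) (5,6) (6,3) (7,4)

Derivation:
(0,3): flips 1 -> legal
(0,5): flips 1 -> legal
(0,6): no bracket -> illegal
(0,7): flips 1 -> legal
(1,3): no bracket -> illegal
(1,5): no bracket -> illegal
(1,7): no bracket -> illegal
(2,2): no bracket -> illegal
(2,6): no bracket -> illegal
(2,7): no bracket -> illegal
(3,1): no bracket -> illegal
(3,2): flips 1 -> legal
(3,5): no bracket -> illegal
(4,0): no bracket -> illegal
(4,1): flips 3 -> legal
(4,6): no bracket -> illegal
(5,0): no bracket -> illegal
(5,2): flips 3 -> legal
(5,6): flips 1 -> legal
(6,0): no bracket -> illegal
(6,1): no bracket -> illegal
(6,2): no bracket -> illegal
(6,3): flips 3 -> legal
(6,4): no bracket -> illegal
(6,6): no bracket -> illegal
(7,4): flips 1 -> legal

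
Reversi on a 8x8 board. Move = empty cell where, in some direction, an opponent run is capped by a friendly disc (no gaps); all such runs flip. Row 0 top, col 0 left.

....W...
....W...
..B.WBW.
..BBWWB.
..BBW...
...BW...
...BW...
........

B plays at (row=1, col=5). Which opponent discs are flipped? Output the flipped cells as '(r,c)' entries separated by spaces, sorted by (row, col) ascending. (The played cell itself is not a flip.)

Dir NW: opp run (0,4), next=edge -> no flip
Dir N: first cell '.' (not opp) -> no flip
Dir NE: first cell '.' (not opp) -> no flip
Dir W: opp run (1,4), next='.' -> no flip
Dir E: first cell '.' (not opp) -> no flip
Dir SW: opp run (2,4) capped by B -> flip
Dir S: first cell 'B' (not opp) -> no flip
Dir SE: opp run (2,6), next='.' -> no flip

Answer: (2,4)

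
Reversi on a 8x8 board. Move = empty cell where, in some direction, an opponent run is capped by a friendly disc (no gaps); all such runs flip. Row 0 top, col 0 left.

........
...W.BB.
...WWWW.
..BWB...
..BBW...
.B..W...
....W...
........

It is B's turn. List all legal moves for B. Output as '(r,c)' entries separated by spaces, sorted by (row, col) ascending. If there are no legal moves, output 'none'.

(0,2): no bracket -> illegal
(0,3): flips 3 -> legal
(0,4): no bracket -> illegal
(1,2): flips 1 -> legal
(1,4): flips 2 -> legal
(1,7): no bracket -> illegal
(2,2): no bracket -> illegal
(2,7): no bracket -> illegal
(3,5): flips 1 -> legal
(3,6): flips 1 -> legal
(3,7): flips 1 -> legal
(4,5): flips 1 -> legal
(5,3): no bracket -> illegal
(5,5): no bracket -> illegal
(6,3): no bracket -> illegal
(6,5): flips 1 -> legal
(7,3): no bracket -> illegal
(7,4): flips 3 -> legal
(7,5): no bracket -> illegal

Answer: (0,3) (1,2) (1,4) (3,5) (3,6) (3,7) (4,5) (6,5) (7,4)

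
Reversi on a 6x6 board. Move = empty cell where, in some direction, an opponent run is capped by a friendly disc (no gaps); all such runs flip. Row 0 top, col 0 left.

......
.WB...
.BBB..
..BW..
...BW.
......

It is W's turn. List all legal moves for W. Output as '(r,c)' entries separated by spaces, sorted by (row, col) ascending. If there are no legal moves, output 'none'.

Answer: (1,3) (3,1) (4,2) (5,3)

Derivation:
(0,1): no bracket -> illegal
(0,2): no bracket -> illegal
(0,3): no bracket -> illegal
(1,0): no bracket -> illegal
(1,3): flips 2 -> legal
(1,4): no bracket -> illegal
(2,0): no bracket -> illegal
(2,4): no bracket -> illegal
(3,0): no bracket -> illegal
(3,1): flips 2 -> legal
(3,4): no bracket -> illegal
(4,1): no bracket -> illegal
(4,2): flips 1 -> legal
(5,2): no bracket -> illegal
(5,3): flips 1 -> legal
(5,4): no bracket -> illegal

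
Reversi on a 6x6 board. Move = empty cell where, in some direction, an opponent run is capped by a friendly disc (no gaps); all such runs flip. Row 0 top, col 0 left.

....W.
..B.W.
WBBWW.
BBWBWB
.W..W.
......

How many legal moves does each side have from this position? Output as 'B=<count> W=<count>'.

-- B to move --
(0,3): no bracket -> illegal
(0,5): no bracket -> illegal
(1,0): flips 1 -> legal
(1,1): no bracket -> illegal
(1,3): flips 2 -> legal
(1,5): flips 1 -> legal
(2,5): flips 2 -> legal
(4,0): no bracket -> illegal
(4,2): flips 1 -> legal
(4,3): flips 1 -> legal
(4,5): flips 2 -> legal
(5,0): no bracket -> illegal
(5,1): flips 1 -> legal
(5,2): flips 1 -> legal
(5,3): flips 1 -> legal
(5,4): no bracket -> illegal
(5,5): flips 1 -> legal
B mobility = 11
-- W to move --
(0,1): flips 1 -> legal
(0,2): flips 2 -> legal
(0,3): no bracket -> illegal
(1,0): flips 1 -> legal
(1,1): flips 4 -> legal
(1,3): no bracket -> illegal
(2,5): no bracket -> illegal
(4,0): flips 1 -> legal
(4,2): flips 2 -> legal
(4,3): flips 1 -> legal
(4,5): no bracket -> illegal
W mobility = 7

Answer: B=11 W=7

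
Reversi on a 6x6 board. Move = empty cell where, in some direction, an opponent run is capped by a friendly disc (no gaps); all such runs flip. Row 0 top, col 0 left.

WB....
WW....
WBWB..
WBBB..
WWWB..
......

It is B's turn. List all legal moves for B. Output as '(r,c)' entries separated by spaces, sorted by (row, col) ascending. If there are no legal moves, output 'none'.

(0,2): no bracket -> illegal
(1,2): flips 1 -> legal
(1,3): flips 1 -> legal
(5,0): flips 1 -> legal
(5,1): flips 2 -> legal
(5,2): flips 1 -> legal
(5,3): flips 1 -> legal

Answer: (1,2) (1,3) (5,0) (5,1) (5,2) (5,3)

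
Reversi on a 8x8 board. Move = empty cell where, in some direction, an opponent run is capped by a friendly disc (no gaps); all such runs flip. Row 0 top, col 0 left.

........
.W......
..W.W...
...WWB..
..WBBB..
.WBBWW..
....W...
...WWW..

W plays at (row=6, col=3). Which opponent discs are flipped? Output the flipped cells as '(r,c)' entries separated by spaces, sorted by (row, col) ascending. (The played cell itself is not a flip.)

Answer: (4,3) (5,3)

Derivation:
Dir NW: opp run (5,2), next='.' -> no flip
Dir N: opp run (5,3) (4,3) capped by W -> flip
Dir NE: first cell 'W' (not opp) -> no flip
Dir W: first cell '.' (not opp) -> no flip
Dir E: first cell 'W' (not opp) -> no flip
Dir SW: first cell '.' (not opp) -> no flip
Dir S: first cell 'W' (not opp) -> no flip
Dir SE: first cell 'W' (not opp) -> no flip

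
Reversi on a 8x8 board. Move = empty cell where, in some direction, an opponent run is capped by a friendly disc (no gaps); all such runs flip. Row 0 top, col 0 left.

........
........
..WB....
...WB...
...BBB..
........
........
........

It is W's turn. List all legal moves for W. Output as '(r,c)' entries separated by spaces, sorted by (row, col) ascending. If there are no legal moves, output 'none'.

(1,2): no bracket -> illegal
(1,3): flips 1 -> legal
(1,4): no bracket -> illegal
(2,4): flips 1 -> legal
(2,5): no bracket -> illegal
(3,2): no bracket -> illegal
(3,5): flips 1 -> legal
(3,6): no bracket -> illegal
(4,2): no bracket -> illegal
(4,6): no bracket -> illegal
(5,2): no bracket -> illegal
(5,3): flips 1 -> legal
(5,4): no bracket -> illegal
(5,5): flips 1 -> legal
(5,6): no bracket -> illegal

Answer: (1,3) (2,4) (3,5) (5,3) (5,5)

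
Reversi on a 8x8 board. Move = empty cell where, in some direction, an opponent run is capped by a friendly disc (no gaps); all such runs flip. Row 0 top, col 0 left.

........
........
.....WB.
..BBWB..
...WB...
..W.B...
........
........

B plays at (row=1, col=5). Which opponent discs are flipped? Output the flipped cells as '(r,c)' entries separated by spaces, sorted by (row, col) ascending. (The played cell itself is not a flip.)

Dir NW: first cell '.' (not opp) -> no flip
Dir N: first cell '.' (not opp) -> no flip
Dir NE: first cell '.' (not opp) -> no flip
Dir W: first cell '.' (not opp) -> no flip
Dir E: first cell '.' (not opp) -> no flip
Dir SW: first cell '.' (not opp) -> no flip
Dir S: opp run (2,5) capped by B -> flip
Dir SE: first cell 'B' (not opp) -> no flip

Answer: (2,5)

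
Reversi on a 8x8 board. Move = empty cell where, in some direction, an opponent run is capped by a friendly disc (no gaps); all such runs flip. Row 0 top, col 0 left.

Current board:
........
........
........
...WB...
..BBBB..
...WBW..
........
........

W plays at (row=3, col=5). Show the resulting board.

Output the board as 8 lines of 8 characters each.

Place W at (3,5); scan 8 dirs for brackets.
Dir NW: first cell '.' (not opp) -> no flip
Dir N: first cell '.' (not opp) -> no flip
Dir NE: first cell '.' (not opp) -> no flip
Dir W: opp run (3,4) capped by W -> flip
Dir E: first cell '.' (not opp) -> no flip
Dir SW: opp run (4,4) capped by W -> flip
Dir S: opp run (4,5) capped by W -> flip
Dir SE: first cell '.' (not opp) -> no flip
All flips: (3,4) (4,4) (4,5)

Answer: ........
........
........
...WWW..
..BBWW..
...WBW..
........
........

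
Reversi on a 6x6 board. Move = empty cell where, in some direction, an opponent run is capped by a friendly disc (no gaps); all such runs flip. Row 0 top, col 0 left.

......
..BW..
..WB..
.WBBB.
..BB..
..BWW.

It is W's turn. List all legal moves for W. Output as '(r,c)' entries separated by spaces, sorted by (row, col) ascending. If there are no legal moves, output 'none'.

Answer: (0,2) (1,1) (2,1) (2,4) (3,5) (4,4) (5,1)

Derivation:
(0,1): no bracket -> illegal
(0,2): flips 1 -> legal
(0,3): no bracket -> illegal
(1,1): flips 1 -> legal
(1,4): no bracket -> illegal
(2,1): flips 2 -> legal
(2,4): flips 1 -> legal
(2,5): no bracket -> illegal
(3,5): flips 3 -> legal
(4,1): no bracket -> illegal
(4,4): flips 1 -> legal
(4,5): no bracket -> illegal
(5,1): flips 1 -> legal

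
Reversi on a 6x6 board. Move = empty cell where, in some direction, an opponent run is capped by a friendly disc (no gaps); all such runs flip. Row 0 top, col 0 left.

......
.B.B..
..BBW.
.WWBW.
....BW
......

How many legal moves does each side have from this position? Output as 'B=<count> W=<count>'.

Answer: B=8 W=8

Derivation:
-- B to move --
(1,4): flips 2 -> legal
(1,5): flips 1 -> legal
(2,0): no bracket -> illegal
(2,1): no bracket -> illegal
(2,5): flips 1 -> legal
(3,0): flips 2 -> legal
(3,5): flips 2 -> legal
(4,0): flips 1 -> legal
(4,1): flips 1 -> legal
(4,2): flips 1 -> legal
(4,3): no bracket -> illegal
(5,4): no bracket -> illegal
(5,5): no bracket -> illegal
B mobility = 8
-- W to move --
(0,0): no bracket -> illegal
(0,1): no bracket -> illegal
(0,2): flips 1 -> legal
(0,3): no bracket -> illegal
(0,4): flips 2 -> legal
(1,0): no bracket -> illegal
(1,2): flips 2 -> legal
(1,4): flips 1 -> legal
(2,0): no bracket -> illegal
(2,1): flips 2 -> legal
(3,5): no bracket -> illegal
(4,2): flips 1 -> legal
(4,3): flips 1 -> legal
(5,3): no bracket -> illegal
(5,4): flips 1 -> legal
(5,5): no bracket -> illegal
W mobility = 8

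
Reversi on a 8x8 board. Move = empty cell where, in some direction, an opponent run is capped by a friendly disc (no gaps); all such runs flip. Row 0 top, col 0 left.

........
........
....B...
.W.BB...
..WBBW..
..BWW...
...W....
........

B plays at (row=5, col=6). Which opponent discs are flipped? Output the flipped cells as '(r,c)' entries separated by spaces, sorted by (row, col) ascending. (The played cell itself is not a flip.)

Answer: (4,5)

Derivation:
Dir NW: opp run (4,5) capped by B -> flip
Dir N: first cell '.' (not opp) -> no flip
Dir NE: first cell '.' (not opp) -> no flip
Dir W: first cell '.' (not opp) -> no flip
Dir E: first cell '.' (not opp) -> no flip
Dir SW: first cell '.' (not opp) -> no flip
Dir S: first cell '.' (not opp) -> no flip
Dir SE: first cell '.' (not opp) -> no flip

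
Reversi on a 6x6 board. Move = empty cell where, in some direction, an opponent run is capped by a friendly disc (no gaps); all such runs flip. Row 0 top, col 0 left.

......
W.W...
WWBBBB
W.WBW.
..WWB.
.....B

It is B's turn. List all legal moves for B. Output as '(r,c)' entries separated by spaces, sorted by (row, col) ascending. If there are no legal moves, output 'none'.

(0,0): no bracket -> illegal
(0,1): flips 1 -> legal
(0,2): flips 1 -> legal
(0,3): no bracket -> illegal
(1,1): no bracket -> illegal
(1,3): no bracket -> illegal
(3,1): flips 1 -> legal
(3,5): flips 1 -> legal
(4,0): no bracket -> illegal
(4,1): flips 3 -> legal
(4,5): flips 1 -> legal
(5,1): flips 1 -> legal
(5,2): flips 4 -> legal
(5,3): flips 1 -> legal
(5,4): no bracket -> illegal

Answer: (0,1) (0,2) (3,1) (3,5) (4,1) (4,5) (5,1) (5,2) (5,3)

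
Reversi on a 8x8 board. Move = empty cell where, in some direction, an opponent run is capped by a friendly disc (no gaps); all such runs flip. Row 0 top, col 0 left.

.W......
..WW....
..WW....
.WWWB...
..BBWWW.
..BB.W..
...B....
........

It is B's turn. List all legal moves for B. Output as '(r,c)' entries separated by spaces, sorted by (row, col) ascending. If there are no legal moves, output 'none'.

Answer: (0,2) (0,3) (2,0) (2,1) (2,4) (3,0) (3,5) (4,7) (5,4) (5,6)

Derivation:
(0,0): no bracket -> illegal
(0,2): flips 3 -> legal
(0,3): flips 3 -> legal
(0,4): no bracket -> illegal
(1,0): no bracket -> illegal
(1,1): no bracket -> illegal
(1,4): no bracket -> illegal
(2,0): flips 1 -> legal
(2,1): flips 1 -> legal
(2,4): flips 1 -> legal
(3,0): flips 3 -> legal
(3,5): flips 1 -> legal
(3,6): no bracket -> illegal
(3,7): no bracket -> illegal
(4,0): no bracket -> illegal
(4,1): no bracket -> illegal
(4,7): flips 3 -> legal
(5,4): flips 1 -> legal
(5,6): flips 1 -> legal
(5,7): no bracket -> illegal
(6,4): no bracket -> illegal
(6,5): no bracket -> illegal
(6,6): no bracket -> illegal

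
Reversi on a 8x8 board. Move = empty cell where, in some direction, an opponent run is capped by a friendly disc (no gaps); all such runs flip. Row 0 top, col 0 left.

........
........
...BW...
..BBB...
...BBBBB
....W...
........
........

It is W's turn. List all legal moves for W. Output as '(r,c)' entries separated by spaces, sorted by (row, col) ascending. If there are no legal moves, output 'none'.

(1,2): no bracket -> illegal
(1,3): no bracket -> illegal
(1,4): no bracket -> illegal
(2,1): flips 2 -> legal
(2,2): flips 1 -> legal
(2,5): no bracket -> illegal
(3,1): no bracket -> illegal
(3,5): no bracket -> illegal
(3,6): flips 1 -> legal
(3,7): no bracket -> illegal
(4,1): no bracket -> illegal
(4,2): flips 1 -> legal
(5,2): no bracket -> illegal
(5,3): no bracket -> illegal
(5,5): no bracket -> illegal
(5,6): no bracket -> illegal
(5,7): no bracket -> illegal

Answer: (2,1) (2,2) (3,6) (4,2)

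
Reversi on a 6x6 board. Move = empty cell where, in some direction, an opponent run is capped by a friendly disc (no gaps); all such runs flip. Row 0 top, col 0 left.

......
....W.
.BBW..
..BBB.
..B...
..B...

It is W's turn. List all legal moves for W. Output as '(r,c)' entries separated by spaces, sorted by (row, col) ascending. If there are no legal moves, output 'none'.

Answer: (2,0) (4,1) (4,3) (4,5)

Derivation:
(1,0): no bracket -> illegal
(1,1): no bracket -> illegal
(1,2): no bracket -> illegal
(1,3): no bracket -> illegal
(2,0): flips 2 -> legal
(2,4): no bracket -> illegal
(2,5): no bracket -> illegal
(3,0): no bracket -> illegal
(3,1): no bracket -> illegal
(3,5): no bracket -> illegal
(4,1): flips 1 -> legal
(4,3): flips 1 -> legal
(4,4): no bracket -> illegal
(4,5): flips 1 -> legal
(5,1): no bracket -> illegal
(5,3): no bracket -> illegal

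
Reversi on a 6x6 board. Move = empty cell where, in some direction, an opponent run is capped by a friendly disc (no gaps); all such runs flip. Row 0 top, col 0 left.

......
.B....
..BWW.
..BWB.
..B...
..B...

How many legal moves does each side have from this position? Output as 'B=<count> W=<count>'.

Answer: B=5 W=8

Derivation:
-- B to move --
(1,2): flips 1 -> legal
(1,3): no bracket -> illegal
(1,4): flips 2 -> legal
(1,5): flips 2 -> legal
(2,5): flips 2 -> legal
(3,5): no bracket -> illegal
(4,3): no bracket -> illegal
(4,4): flips 1 -> legal
B mobility = 5
-- W to move --
(0,0): flips 2 -> legal
(0,1): no bracket -> illegal
(0,2): no bracket -> illegal
(1,0): no bracket -> illegal
(1,2): no bracket -> illegal
(1,3): no bracket -> illegal
(2,0): no bracket -> illegal
(2,1): flips 1 -> legal
(2,5): no bracket -> illegal
(3,1): flips 1 -> legal
(3,5): flips 1 -> legal
(4,1): flips 1 -> legal
(4,3): no bracket -> illegal
(4,4): flips 1 -> legal
(4,5): flips 1 -> legal
(5,1): flips 1 -> legal
(5,3): no bracket -> illegal
W mobility = 8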